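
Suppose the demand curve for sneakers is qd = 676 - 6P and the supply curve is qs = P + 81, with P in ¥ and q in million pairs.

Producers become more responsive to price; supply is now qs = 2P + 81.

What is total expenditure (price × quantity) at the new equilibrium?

Before the shock: 676 - 6P = P + 81 ⇒ 595 = 7P ⇒ P = 85, q = 166.
The new curves are qd = 676 - 6P (demand) and qs = 2P + 81 (supply).
New equilibrium: 676 - 6P = 2P + 81 ⇒ 595 = 8P ⇒ P = 74.375, q = 229.75.
New expenditure = 74.375 × 229.75 = 17087.65625.

17087.65625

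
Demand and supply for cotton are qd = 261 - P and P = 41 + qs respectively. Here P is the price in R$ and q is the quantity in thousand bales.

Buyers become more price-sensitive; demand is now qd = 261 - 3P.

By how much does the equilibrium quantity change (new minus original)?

Solve the original market: 261 - P = P - 41, hence P = 151 and q = 110.
The new curves are qd = 261 - 3P (demand) and qs = P - 41 (supply).
Equate the new curves: 261 - 3P = P - 41, giving 302 = 4P, P = 75.5, q = 34.5.
Δq = 34.5 − 110 = -75.5.

-75.5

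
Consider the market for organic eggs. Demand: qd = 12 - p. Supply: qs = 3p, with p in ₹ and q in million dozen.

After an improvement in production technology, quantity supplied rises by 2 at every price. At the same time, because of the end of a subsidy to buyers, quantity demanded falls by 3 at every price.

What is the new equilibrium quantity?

7.25

Before the shock: 12 - p = 3p ⇒ 12 = 4p ⇒ p = 3, q = 9.
After the shift, demand is qd = 9 - p and supply is qs = 3p + 2.
Setting them equal: 9 - p = 3p + 2 → 7 = 4p, so p = 1.75 and q = 7.25.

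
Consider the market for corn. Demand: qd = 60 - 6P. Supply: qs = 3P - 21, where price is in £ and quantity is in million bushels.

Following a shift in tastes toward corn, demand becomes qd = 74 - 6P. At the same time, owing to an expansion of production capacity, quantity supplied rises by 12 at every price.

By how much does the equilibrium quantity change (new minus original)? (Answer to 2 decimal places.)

+12.67

Original equilibrium: 60 - 6P = 3P - 21 gives 81 = 9P, so P = 9 and q = 6.
After the shift, demand is qd = 74 - 6P and supply is qs = 3P - 9.
Setting them equal: 74 - 6P = 3P - 9 → 83 = 9P, so P = 83/9 ≈ 9.2222 and q = 56/3 ≈ 18.6667.
Δq = 18.6667 − 6 = +12.67.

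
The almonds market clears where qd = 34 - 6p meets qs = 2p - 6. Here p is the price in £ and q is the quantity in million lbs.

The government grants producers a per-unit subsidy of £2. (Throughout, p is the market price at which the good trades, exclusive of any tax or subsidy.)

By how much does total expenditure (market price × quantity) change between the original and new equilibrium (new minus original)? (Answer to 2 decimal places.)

+11.50

Initially, 34 - 6p = 2p - 6, so 40 = 8p and p = 5, q = 4.
Since sellers receive the price plus the subsidy, the effective supply curve becomes qs = 2p - 2.
New equilibrium: 34 - 6p = 2p - 2 ⇒ 36 = 8p ⇒ p = 4.5, q = 7.
Expenditure moves from 5×4 = 20 to 4.5×7 = 31.5; change = +11.50.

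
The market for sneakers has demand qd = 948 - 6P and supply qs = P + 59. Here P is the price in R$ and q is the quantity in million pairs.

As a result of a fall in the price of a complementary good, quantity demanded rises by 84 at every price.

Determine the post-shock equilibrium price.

139

Solve the original market: 948 - 6P = P + 59, hence P = 127 and q = 186.
The shock moves the curves to qd = 1032 - 6P and qs = P + 59.
Equate the new curves: 1032 - 6P = P + 59, giving 973 = 7P, P = 139, q = 198.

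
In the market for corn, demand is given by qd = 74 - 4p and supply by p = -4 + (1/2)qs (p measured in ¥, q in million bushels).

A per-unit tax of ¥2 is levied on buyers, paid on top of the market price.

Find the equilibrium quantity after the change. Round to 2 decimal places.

27.33

Solve the original market: 74 - 4p = 2p + 8, hence p = 11 and q = 30.
Since buyers pay the price plus the tax, the effective demand curve becomes qd = 66 - 4p.
Setting them equal: 66 - 4p = 2p + 8 → 58 = 6p, so p = 29/3 ≈ 9.6667 and q = 82/3 ≈ 27.3333.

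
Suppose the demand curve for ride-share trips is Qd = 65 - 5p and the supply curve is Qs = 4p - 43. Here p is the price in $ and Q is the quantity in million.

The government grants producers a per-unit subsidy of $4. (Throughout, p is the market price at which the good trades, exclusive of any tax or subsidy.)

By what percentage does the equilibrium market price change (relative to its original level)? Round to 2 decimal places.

-14.81

Initially, 65 - 5p = 4p - 43, so 108 = 9p and p = 12, Q = 5.
Since sellers receive the price plus the subsidy, the effective supply curve becomes Qs = 4p - 27.
Equate the new curves: 65 - 5p = 4p - 27, giving 92 = 9p, p = 92/9 ≈ 10.2222, Q = 125/9 ≈ 13.8889.
%Δp = (10.2222 − 12) / 12 × 100 = -14.81%.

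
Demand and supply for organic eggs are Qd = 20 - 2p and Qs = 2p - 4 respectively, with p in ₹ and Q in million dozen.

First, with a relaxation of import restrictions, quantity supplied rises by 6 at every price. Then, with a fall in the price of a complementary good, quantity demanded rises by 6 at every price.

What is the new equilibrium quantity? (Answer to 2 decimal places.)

14.00

Original equilibrium: 20 - 2p = 2p - 4 gives 24 = 4p, so p = 6 and Q = 8.
With the change applied: demand Qd = 26 - 2p, supply Qs = 2p + 2.
New equilibrium: 26 - 2p = 2p + 2 ⇒ 24 = 4p ⇒ p = 6, Q = 14.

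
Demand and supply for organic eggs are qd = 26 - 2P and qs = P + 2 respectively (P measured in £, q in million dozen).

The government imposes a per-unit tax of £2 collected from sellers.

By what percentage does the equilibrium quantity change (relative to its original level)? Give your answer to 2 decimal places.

Original equilibrium: 26 - 2P = P + 2 gives 24 = 3P, so P = 8 and q = 10.
Since sellers keep the price net of the tax, the effective supply curve becomes qs = P.
Equate the new curves: 26 - 2P = P, giving 26 = 3P, P = 26/3 ≈ 8.6667, q = 26/3 ≈ 8.6667.
%Δq = (8.6667 − 10) / 10 × 100 = -13.33%.

-13.33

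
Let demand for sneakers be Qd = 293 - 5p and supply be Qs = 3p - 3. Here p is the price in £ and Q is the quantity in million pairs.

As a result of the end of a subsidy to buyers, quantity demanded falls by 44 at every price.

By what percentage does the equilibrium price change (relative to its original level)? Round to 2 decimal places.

-14.86

Solve the original market: 293 - 5p = 3p - 3, hence p = 37 and Q = 108.
The new curves are Qd = 249 - 5p (demand) and Qs = 3p - 3 (supply).
Setting them equal: 249 - 5p = 3p - 3 → 252 = 8p, so p = 31.5 and Q = 91.5.
%Δp = (31.5 − 37) / 37 × 100 = -14.86%.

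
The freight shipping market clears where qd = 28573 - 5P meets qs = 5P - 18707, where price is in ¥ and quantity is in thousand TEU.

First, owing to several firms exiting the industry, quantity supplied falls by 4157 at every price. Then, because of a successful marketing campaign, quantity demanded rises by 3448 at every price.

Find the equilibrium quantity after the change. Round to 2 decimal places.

Before the shock: 28573 - 5P = 5P - 18707 ⇒ 47280 = 10P ⇒ P = 4728, q = 4933.
After the shift, demand is qd = 32021 - 5P and supply is qs = 5P - 22864.
New equilibrium: 32021 - 5P = 5P - 22864 ⇒ 54885 = 10P ⇒ P = 5488.5, q = 4578.5.

4578.50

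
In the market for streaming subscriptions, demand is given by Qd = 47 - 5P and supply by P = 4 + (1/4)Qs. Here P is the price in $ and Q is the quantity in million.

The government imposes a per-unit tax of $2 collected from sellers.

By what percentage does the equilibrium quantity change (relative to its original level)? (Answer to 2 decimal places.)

-37.04

Original equilibrium: 47 - 5P = 4P - 16 gives 63 = 9P, so P = 7 and Q = 12.
Since sellers keep the price net of the tax, the effective supply curve becomes Qs = 4P - 24.
Equate the new curves: 47 - 5P = 4P - 24, giving 71 = 9P, P = 71/9 ≈ 7.8889, Q = 68/9 ≈ 7.5556.
%ΔQ = (7.5556 − 12) / 12 × 100 = -37.04%.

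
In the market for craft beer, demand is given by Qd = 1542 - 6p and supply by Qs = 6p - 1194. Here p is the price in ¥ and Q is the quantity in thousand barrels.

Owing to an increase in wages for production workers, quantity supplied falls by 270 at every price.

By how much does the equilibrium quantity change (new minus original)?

Initially, 1542 - 6p = 6p - 1194, so 2736 = 12p and p = 228, Q = 174.
After the shift, demand is Qd = 1542 - 6p and supply is Qs = 6p - 1464.
Clearing the new market: 1542 - 6p = 6p - 1464, so p = 250.5 and Q = 39.
ΔQ = 39 − 174 = -135.

-135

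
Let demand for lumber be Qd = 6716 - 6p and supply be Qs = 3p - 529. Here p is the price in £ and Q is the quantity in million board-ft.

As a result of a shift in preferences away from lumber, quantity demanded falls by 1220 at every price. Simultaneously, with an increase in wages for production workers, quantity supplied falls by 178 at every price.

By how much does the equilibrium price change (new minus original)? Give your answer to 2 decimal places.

Before the shock: 6716 - 6p = 3p - 529 ⇒ 7245 = 9p ⇒ p = 805, Q = 1886.
The new curves are Qd = 5496 - 6p (demand) and Qs = 3p - 707 (supply).
Setting them equal: 5496 - 6p = 3p - 707 → 6203 = 9p, so p = 6203/9 ≈ 689.2222 and Q = 4082/3 ≈ 1360.6667.
Δp = 689.2222 − 805 = -115.78.

-115.78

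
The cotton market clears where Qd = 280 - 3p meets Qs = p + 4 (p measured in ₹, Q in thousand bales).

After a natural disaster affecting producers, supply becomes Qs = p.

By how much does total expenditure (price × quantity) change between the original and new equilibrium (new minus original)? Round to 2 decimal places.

Original equilibrium: 280 - 3p = p + 4 gives 276 = 4p, so p = 69 and Q = 73.
With the change applied: demand Qd = 280 - 3p, supply Qs = p.
Equate the new curves: 280 - 3p = p, giving 280 = 4p, p = 70, Q = 70.
Expenditure moves from 69×73 = 5037 to 70×70 = 4900; change = -137.00.

-137.00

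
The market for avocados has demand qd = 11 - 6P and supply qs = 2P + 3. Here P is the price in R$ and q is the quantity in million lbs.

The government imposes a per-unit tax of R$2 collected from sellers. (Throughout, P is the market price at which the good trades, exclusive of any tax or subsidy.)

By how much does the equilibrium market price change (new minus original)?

Solve the original market: 11 - 6P = 2P + 3, hence P = 1 and q = 5.
Since sellers keep the price net of the tax, the effective supply curve becomes qs = 2P - 1.
Clearing the new market: 11 - 6P = 2P - 1, so P = 1.5 and q = 2.
ΔP = 1.5 − 1 = +0.5.

+0.5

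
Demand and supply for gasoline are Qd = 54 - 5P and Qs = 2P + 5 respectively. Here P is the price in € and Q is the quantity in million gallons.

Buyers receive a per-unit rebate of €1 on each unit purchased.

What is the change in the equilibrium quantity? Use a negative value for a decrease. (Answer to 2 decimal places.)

+1.43

Original equilibrium: 54 - 5P = 2P + 5 gives 49 = 7P, so P = 7 and Q = 19.
Since buyers' out-of-pocket price is the market price minus the rebate, the effective demand curve becomes Qd = 59 - 5P.
Equate the new curves: 59 - 5P = 2P + 5, giving 54 = 7P, P = 54/7 ≈ 7.7143, Q = 143/7 ≈ 20.4286.
ΔQ = 20.4286 − 19 = +1.43.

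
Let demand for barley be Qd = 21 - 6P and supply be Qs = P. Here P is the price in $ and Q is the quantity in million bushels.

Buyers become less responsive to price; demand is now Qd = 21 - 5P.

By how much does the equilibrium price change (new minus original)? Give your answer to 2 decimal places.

+0.50

Original equilibrium: 21 - 6P = P gives 21 = 7P, so P = 3 and Q = 3.
The new curves are Qd = 21 - 5P (demand) and Qs = P (supply).
Setting them equal: 21 - 5P = P → 21 = 6P, so P = 3.5 and Q = 3.5.
ΔP = 3.5 − 3 = +0.50.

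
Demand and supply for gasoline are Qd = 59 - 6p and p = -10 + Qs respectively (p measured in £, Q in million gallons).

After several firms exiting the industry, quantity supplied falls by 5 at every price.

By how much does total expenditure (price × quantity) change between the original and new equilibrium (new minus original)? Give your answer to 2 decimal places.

-20.92

Initially, 59 - 6p = p + 10, so 49 = 7p and p = 7, Q = 17.
With the change applied: demand Qd = 59 - 6p, supply Qs = p + 5.
Clearing the new market: 59 - 6p = p + 5, so p = 54/7 ≈ 7.7143 and Q = 89/7 ≈ 12.7143.
Expenditure moves from 7×17 = 119 to 7.7143×12.7143 = 98.0816; change = -20.92.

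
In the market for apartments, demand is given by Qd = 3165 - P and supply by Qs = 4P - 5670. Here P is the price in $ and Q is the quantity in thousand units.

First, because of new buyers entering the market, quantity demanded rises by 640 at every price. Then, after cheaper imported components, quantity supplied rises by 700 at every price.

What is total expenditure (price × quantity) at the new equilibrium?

3597750

Original equilibrium: 3165 - P = 4P - 5670 gives 8835 = 5P, so P = 1767 and Q = 1398.
The shock moves the curves to Qd = 3805 - P and Qs = 4P - 4970.
New equilibrium: 3805 - P = 4P - 4970 ⇒ 8775 = 5P ⇒ P = 1755, Q = 2050.
New expenditure = 1755 × 2050 = 3597750.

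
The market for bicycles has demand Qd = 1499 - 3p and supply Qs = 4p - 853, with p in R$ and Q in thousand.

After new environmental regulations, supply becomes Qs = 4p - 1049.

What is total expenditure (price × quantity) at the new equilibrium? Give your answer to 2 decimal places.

Initially, 1499 - 3p = 4p - 853, so 2352 = 7p and p = 336, Q = 491.
The shock moves the curves to Qd = 1499 - 3p and Qs = 4p - 1049.
New equilibrium: 1499 - 3p = 4p - 1049 ⇒ 2548 = 7p ⇒ p = 364, Q = 407.
New expenditure = 364 × 407 = 148148.00.

148148.00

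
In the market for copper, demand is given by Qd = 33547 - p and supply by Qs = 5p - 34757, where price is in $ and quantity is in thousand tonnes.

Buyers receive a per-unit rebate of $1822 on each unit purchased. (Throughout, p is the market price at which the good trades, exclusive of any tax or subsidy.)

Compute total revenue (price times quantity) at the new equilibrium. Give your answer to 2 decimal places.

Initially, 33547 - p = 5p - 34757, so 68304 = 6p and p = 11384, Q = 22163.
Since buyers' out-of-pocket price is the market price minus the rebate, the effective demand curve becomes Qd = 35369 - p.
Equate the new curves: 35369 - p = 5p - 34757, giving 70126 = 6p, p = 35063/3 ≈ 11687.6667, Q = 71044/3 ≈ 23681.3333.
New expenditure = 11687.6667 × 23681.3333 = 276779530.22.

276779530.22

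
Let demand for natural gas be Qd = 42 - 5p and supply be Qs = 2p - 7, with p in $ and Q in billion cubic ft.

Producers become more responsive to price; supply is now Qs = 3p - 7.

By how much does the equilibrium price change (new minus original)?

-0.875

Solve the original market: 42 - 5p = 2p - 7, hence p = 7 and Q = 7.
With the change applied: demand Qd = 42 - 5p, supply Qs = 3p - 7.
Clearing the new market: 42 - 5p = 3p - 7, so p = 6.125 and Q = 11.375.
Δp = 6.125 − 7 = -0.875.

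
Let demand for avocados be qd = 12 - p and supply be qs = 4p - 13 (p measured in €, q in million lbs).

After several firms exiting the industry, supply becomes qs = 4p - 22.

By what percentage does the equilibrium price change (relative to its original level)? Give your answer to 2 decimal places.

Original equilibrium: 12 - p = 4p - 13 gives 25 = 5p, so p = 5 and q = 7.
The shock moves the curves to qd = 12 - p and qs = 4p - 22.
Equate the new curves: 12 - p = 4p - 22, giving 34 = 5p, p = 6.8, q = 5.2.
%Δp = (6.8 − 5) / 5 × 100 = +36.00%.

+36.00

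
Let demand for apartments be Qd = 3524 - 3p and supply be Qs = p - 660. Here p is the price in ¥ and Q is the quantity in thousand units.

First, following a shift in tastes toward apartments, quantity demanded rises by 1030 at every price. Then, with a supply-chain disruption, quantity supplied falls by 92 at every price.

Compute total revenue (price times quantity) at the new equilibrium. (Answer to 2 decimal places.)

762074.25

Solve the original market: 3524 - 3p = p - 660, hence p = 1046 and Q = 386.
The shock moves the curves to Qd = 4554 - 3p and Qs = p - 752.
Setting them equal: 4554 - 3p = p - 752 → 5306 = 4p, so p = 1326.5 and Q = 574.5.
New expenditure = 1326.5 × 574.5 = 762074.25.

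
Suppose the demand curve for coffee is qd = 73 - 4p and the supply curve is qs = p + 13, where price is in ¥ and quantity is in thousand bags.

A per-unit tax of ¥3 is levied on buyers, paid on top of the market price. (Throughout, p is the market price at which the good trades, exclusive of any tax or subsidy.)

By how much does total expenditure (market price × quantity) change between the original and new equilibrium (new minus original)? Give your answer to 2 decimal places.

Initially, 73 - 4p = p + 13, so 60 = 5p and p = 12, q = 25.
Since buyers pay the price plus the tax, the effective demand curve becomes qd = 61 - 4p.
Clearing the new market: 61 - 4p = p + 13, so p = 9.6 and q = 22.6.
Expenditure moves from 12×25 = 300 to 9.6×22.6 = 216.96; change = -83.04.

-83.04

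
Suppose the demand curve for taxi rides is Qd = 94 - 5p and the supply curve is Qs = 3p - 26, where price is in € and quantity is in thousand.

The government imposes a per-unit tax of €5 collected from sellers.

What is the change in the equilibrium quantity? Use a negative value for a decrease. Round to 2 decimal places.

Before the shock: 94 - 5p = 3p - 26 ⇒ 120 = 8p ⇒ p = 15, Q = 19.
Since sellers keep the price net of the tax, the effective supply curve becomes Qs = 3p - 41.
New equilibrium: 94 - 5p = 3p - 41 ⇒ 135 = 8p ⇒ p = 16.875, Q = 9.625.
ΔQ = 9.625 − 19 = -9.38.

-9.38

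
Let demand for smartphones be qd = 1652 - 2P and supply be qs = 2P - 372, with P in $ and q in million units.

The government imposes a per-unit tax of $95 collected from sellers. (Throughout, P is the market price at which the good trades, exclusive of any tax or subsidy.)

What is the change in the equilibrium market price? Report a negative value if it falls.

+47.5

Before the shock: 1652 - 2P = 2P - 372 ⇒ 2024 = 4P ⇒ P = 506, q = 640.
Since sellers keep the price net of the tax, the effective supply curve becomes qs = 2P - 562.
Clearing the new market: 1652 - 2P = 2P - 562, so P = 553.5 and q = 545.
ΔP = 553.5 − 506 = +47.5.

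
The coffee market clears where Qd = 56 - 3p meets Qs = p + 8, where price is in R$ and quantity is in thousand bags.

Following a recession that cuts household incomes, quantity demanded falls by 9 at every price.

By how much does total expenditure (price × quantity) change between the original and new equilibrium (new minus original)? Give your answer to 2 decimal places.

Initially, 56 - 3p = p + 8, so 48 = 4p and p = 12, Q = 20.
With the change applied: demand Qd = 47 - 3p, supply Qs = p + 8.
Setting them equal: 47 - 3p = p + 8 → 39 = 4p, so p = 9.75 and Q = 17.75.
Expenditure moves from 12×20 = 240 to 9.75×17.75 = 173.0625; change = -66.94.

-66.94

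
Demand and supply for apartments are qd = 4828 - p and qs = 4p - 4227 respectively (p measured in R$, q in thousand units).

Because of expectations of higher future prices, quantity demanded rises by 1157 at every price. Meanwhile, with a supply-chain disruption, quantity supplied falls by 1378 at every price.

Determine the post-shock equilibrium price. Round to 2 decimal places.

2318.00

Original equilibrium: 4828 - p = 4p - 4227 gives 9055 = 5p, so p = 1811 and q = 3017.
After the shift, demand is qd = 5985 - p and supply is qs = 4p - 5605.
Equate the new curves: 5985 - p = 4p - 5605, giving 11590 = 5p, p = 2318, q = 3667.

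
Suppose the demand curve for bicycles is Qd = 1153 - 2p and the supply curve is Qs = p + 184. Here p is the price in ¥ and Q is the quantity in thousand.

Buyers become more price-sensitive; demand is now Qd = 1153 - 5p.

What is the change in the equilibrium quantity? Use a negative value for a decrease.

-161.5

Solve the original market: 1153 - 2p = p + 184, hence p = 323 and Q = 507.
After the shift, demand is Qd = 1153 - 5p and supply is Qs = p + 184.
New equilibrium: 1153 - 5p = p + 184 ⇒ 969 = 6p ⇒ p = 161.5, Q = 345.5.
ΔQ = 345.5 − 507 = -161.5.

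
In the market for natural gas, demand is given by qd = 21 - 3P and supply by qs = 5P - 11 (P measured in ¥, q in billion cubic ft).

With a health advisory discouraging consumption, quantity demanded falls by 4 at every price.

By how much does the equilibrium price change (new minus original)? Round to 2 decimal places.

-0.50

Solve the original market: 21 - 3P = 5P - 11, hence P = 4 and q = 9.
With the change applied: demand qd = 17 - 3P, supply qs = 5P - 11.
Setting them equal: 17 - 3P = 5P - 11 → 28 = 8P, so P = 3.5 and q = 6.5.
ΔP = 3.5 − 4 = -0.50.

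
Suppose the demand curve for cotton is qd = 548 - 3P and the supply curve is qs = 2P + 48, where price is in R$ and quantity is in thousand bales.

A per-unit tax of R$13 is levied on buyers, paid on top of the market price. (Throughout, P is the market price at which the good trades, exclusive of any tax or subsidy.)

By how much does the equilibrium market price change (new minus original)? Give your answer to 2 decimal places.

-7.80

Before the shock: 548 - 3P = 2P + 48 ⇒ 500 = 5P ⇒ P = 100, q = 248.
Since buyers pay the price plus the tax, the effective demand curve becomes qd = 509 - 3P.
Equate the new curves: 509 - 3P = 2P + 48, giving 461 = 5P, P = 92.2, q = 232.4.
ΔP = 92.2 − 100 = -7.80.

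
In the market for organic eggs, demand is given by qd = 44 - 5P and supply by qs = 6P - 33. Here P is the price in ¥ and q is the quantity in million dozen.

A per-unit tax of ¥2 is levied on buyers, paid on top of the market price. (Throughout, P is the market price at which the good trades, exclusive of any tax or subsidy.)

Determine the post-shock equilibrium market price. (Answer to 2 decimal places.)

6.09

Solve the original market: 44 - 5P = 6P - 33, hence P = 7 and q = 9.
Since buyers pay the price plus the tax, the effective demand curve becomes qd = 34 - 5P.
New equilibrium: 34 - 5P = 6P - 33 ⇒ 67 = 11P ⇒ P = 67/11 ≈ 6.0909, q = 39/11 ≈ 3.5455.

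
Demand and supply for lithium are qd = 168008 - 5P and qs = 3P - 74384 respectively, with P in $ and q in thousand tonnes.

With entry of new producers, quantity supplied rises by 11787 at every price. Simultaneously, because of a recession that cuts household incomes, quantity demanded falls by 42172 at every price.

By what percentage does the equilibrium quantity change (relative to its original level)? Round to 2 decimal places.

-51.16

Solve the original market: 168008 - 5P = 3P - 74384, hence P = 30299 and q = 16513.
With the change applied: demand qd = 125836 - 5P, supply qs = 3P - 62597.
Equate the new curves: 125836 - 5P = 3P - 62597, giving 188433 = 8P, P = 23554.125, q = 8065.375.
%Δq = (8065.375 − 16513) / 16513 × 100 = -51.16%.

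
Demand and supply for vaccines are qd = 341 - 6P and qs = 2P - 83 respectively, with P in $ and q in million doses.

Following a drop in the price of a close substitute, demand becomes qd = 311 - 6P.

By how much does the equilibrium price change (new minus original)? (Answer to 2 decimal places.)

-3.75

Solve the original market: 341 - 6P = 2P - 83, hence P = 53 and q = 23.
The shock moves the curves to qd = 311 - 6P and qs = 2P - 83.
Setting them equal: 311 - 6P = 2P - 83 → 394 = 8P, so P = 49.25 and q = 15.5.
ΔP = 49.25 − 53 = -3.75.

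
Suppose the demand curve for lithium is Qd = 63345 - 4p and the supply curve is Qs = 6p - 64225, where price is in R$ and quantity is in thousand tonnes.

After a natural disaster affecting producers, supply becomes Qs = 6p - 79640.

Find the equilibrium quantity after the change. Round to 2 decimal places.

Original equilibrium: 63345 - 4p = 6p - 64225 gives 127570 = 10p, so p = 12757 and Q = 12317.
The new curves are Qd = 63345 - 4p (demand) and Qs = 6p - 79640 (supply).
Setting them equal: 63345 - 4p = 6p - 79640 → 142985 = 10p, so p = 14298.5 and Q = 6151.

6151.00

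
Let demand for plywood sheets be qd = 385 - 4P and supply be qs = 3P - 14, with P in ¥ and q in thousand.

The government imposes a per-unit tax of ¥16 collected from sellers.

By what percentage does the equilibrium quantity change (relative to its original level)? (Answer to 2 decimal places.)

-17.47

Original equilibrium: 385 - 4P = 3P - 14 gives 399 = 7P, so P = 57 and q = 157.
Since sellers keep the price net of the tax, the effective supply curve becomes qs = 3P - 62.
Clearing the new market: 385 - 4P = 3P - 62, so P = 447/7 ≈ 63.8571 and q = 907/7 ≈ 129.5714.
%Δq = (129.5714 − 157) / 157 × 100 = -17.47%.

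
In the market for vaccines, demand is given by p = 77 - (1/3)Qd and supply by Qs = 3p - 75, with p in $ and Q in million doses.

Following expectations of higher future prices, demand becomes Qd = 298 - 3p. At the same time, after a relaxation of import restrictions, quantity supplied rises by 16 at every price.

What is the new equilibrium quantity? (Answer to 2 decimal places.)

Initially, 231 - 3p = 3p - 75, so 306 = 6p and p = 51, Q = 78.
After the shift, demand is Qd = 298 - 3p and supply is Qs = 3p - 59.
Setting them equal: 298 - 3p = 3p - 59 → 357 = 6p, so p = 59.5 and Q = 119.5.

119.50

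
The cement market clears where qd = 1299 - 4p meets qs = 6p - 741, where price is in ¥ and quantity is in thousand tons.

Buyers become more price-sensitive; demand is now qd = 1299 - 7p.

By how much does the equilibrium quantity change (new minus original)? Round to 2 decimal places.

Before the shock: 1299 - 4p = 6p - 741 ⇒ 2040 = 10p ⇒ p = 204, q = 483.
With the change applied: demand qd = 1299 - 7p, supply qs = 6p - 741.
New equilibrium: 1299 - 7p = 6p - 741 ⇒ 2040 = 13p ⇒ p = 2040/13 ≈ 156.9231, q = 2607/13 ≈ 200.5385.
Δq = 200.5385 − 483 = -282.46.

-282.46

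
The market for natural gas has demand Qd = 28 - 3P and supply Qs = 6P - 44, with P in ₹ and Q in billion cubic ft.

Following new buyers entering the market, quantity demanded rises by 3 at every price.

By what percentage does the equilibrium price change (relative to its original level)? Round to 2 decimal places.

+4.17

Solve the original market: 28 - 3P = 6P - 44, hence P = 8 and Q = 4.
With the change applied: demand Qd = 31 - 3P, supply Qs = 6P - 44.
Clearing the new market: 31 - 3P = 6P - 44, so P = 25/3 ≈ 8.3333 and Q = 6.
%ΔP = (8.3333 − 8) / 8 × 100 = +4.17%.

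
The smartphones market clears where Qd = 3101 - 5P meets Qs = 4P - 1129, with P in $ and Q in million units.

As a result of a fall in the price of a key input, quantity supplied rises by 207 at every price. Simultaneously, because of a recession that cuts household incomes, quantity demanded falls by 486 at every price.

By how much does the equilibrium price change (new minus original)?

Before the shock: 3101 - 5P = 4P - 1129 ⇒ 4230 = 9P ⇒ P = 470, Q = 751.
The shock moves the curves to Qd = 2615 - 5P and Qs = 4P - 922.
Equate the new curves: 2615 - 5P = 4P - 922, giving 3537 = 9P, P = 393, Q = 650.
ΔP = 393 − 470 = -77.

-77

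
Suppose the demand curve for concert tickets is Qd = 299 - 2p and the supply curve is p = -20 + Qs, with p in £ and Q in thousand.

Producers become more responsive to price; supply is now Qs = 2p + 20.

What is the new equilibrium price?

69.75

Initially, 299 - 2p = p + 20, so 279 = 3p and p = 93, Q = 113.
With the change applied: demand Qd = 299 - 2p, supply Qs = 2p + 20.
Equate the new curves: 299 - 2p = 2p + 20, giving 279 = 4p, p = 69.75, Q = 159.5.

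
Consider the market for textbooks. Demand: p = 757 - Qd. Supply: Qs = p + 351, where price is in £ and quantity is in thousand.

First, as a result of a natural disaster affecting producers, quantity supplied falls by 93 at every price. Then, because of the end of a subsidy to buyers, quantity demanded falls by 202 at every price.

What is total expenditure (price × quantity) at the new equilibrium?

60365.25

Before the shock: 757 - p = p + 351 ⇒ 406 = 2p ⇒ p = 203, Q = 554.
With the change applied: demand Qd = 555 - p, supply Qs = p + 258.
Setting them equal: 555 - p = p + 258 → 297 = 2p, so p = 148.5 and Q = 406.5.
New expenditure = 148.5 × 406.5 = 60365.25.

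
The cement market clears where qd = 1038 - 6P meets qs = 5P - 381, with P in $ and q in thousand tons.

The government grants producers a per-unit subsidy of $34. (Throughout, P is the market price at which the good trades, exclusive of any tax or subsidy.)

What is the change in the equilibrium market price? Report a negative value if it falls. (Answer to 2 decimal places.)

-15.45

Before the shock: 1038 - 6P = 5P - 381 ⇒ 1419 = 11P ⇒ P = 129, q = 264.
Since sellers receive the price plus the subsidy, the effective supply curve becomes qs = 5P - 211.
Equate the new curves: 1038 - 6P = 5P - 211, giving 1249 = 11P, P = 1249/11 ≈ 113.5455, q = 3924/11 ≈ 356.7273.
ΔP = 113.5455 − 129 = -15.45.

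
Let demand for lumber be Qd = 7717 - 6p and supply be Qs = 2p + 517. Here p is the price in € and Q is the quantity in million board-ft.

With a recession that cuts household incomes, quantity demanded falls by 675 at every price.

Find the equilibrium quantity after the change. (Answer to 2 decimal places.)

2148.25

Original equilibrium: 7717 - 6p = 2p + 517 gives 7200 = 8p, so p = 900 and Q = 2317.
After the shift, demand is Qd = 7042 - 6p and supply is Qs = 2p + 517.
Equate the new curves: 7042 - 6p = 2p + 517, giving 6525 = 8p, p = 815.625, Q = 2148.25.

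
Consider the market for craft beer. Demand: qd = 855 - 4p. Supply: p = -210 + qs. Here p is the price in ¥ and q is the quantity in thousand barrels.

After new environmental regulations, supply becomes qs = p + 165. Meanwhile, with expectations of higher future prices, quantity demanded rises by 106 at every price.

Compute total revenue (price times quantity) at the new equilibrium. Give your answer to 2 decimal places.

51612.64

Initially, 855 - 4p = p + 210, so 645 = 5p and p = 129, q = 339.
With the change applied: demand qd = 961 - 4p, supply qs = p + 165.
Clearing the new market: 961 - 4p = p + 165, so p = 159.2 and q = 324.2.
New expenditure = 159.2 × 324.2 = 51612.64.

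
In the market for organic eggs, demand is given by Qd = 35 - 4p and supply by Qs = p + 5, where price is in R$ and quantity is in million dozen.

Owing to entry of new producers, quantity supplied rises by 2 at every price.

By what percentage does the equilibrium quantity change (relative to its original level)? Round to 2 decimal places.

Before the shock: 35 - 4p = p + 5 ⇒ 30 = 5p ⇒ p = 6, Q = 11.
With the change applied: demand Qd = 35 - 4p, supply Qs = p + 7.
Equate the new curves: 35 - 4p = p + 7, giving 28 = 5p, p = 5.6, Q = 12.6.
%ΔQ = (12.6 − 11) / 11 × 100 = +14.55%.

+14.55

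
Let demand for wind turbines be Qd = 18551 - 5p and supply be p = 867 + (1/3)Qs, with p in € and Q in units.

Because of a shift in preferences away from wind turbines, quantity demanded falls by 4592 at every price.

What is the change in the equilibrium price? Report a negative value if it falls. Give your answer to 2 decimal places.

-574.00

Initially, 18551 - 5p = 3p - 2601, so 21152 = 8p and p = 2644, Q = 5331.
The shock moves the curves to Qd = 13959 - 5p and Qs = 3p - 2601.
Equate the new curves: 13959 - 5p = 3p - 2601, giving 16560 = 8p, p = 2070, Q = 3609.
Δp = 2070 − 2644 = -574.00.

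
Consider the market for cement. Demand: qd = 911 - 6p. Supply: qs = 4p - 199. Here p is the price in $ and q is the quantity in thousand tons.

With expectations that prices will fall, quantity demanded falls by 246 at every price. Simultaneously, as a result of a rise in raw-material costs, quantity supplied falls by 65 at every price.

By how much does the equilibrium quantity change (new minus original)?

-137.4

Before the shock: 911 - 6p = 4p - 199 ⇒ 1110 = 10p ⇒ p = 111, q = 245.
The shock moves the curves to qd = 665 - 6p and qs = 4p - 264.
Clearing the new market: 665 - 6p = 4p - 264, so p = 92.9 and q = 107.6.
Δq = 107.6 − 245 = -137.4.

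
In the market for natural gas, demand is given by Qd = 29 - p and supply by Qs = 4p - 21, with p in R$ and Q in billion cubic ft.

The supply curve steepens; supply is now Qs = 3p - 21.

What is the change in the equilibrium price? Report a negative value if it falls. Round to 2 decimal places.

Solve the original market: 29 - p = 4p - 21, hence p = 10 and Q = 19.
The new curves are Qd = 29 - p (demand) and Qs = 3p - 21 (supply).
Setting them equal: 29 - p = 3p - 21 → 50 = 4p, so p = 12.5 and Q = 16.5.
Δp = 12.5 − 10 = +2.50.

+2.50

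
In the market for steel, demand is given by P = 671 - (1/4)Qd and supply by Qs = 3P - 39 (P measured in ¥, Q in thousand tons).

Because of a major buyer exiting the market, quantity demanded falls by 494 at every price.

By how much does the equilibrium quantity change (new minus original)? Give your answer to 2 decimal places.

Solve the original market: 2684 - 4P = 3P - 39, hence P = 389 and Q = 1128.
The new curves are Qd = 2190 - 4P (demand) and Qs = 3P - 39 (supply).
Setting them equal: 2190 - 4P = 3P - 39 → 2229 = 7P, so P = 2229/7 ≈ 318.4286 and Q = 6414/7 ≈ 916.2857.
ΔQ = 916.2857 − 1128 = -211.71.

-211.71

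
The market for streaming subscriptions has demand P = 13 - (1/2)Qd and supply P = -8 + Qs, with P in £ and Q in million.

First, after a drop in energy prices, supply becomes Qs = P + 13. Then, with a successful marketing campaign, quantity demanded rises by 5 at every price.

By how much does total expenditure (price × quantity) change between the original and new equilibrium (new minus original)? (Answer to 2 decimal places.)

+30.00

Initially, 26 - 2P = P + 8, so 18 = 3P and P = 6, Q = 14.
With the change applied: demand Qd = 31 - 2P, supply Qs = P + 13.
New equilibrium: 31 - 2P = P + 13 ⇒ 18 = 3P ⇒ P = 6, Q = 19.
Expenditure moves from 6×14 = 84 to 6×19 = 114; change = +30.00.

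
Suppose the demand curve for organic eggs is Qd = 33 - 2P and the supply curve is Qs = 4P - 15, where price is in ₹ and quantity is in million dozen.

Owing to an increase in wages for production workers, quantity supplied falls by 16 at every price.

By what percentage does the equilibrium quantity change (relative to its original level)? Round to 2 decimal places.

-31.37

Initially, 33 - 2P = 4P - 15, so 48 = 6P and P = 8, Q = 17.
With the change applied: demand Qd = 33 - 2P, supply Qs = 4P - 31.
Clearing the new market: 33 - 2P = 4P - 31, so P = 32/3 ≈ 10.6667 and Q = 35/3 ≈ 11.6667.
%ΔQ = (11.6667 − 17) / 17 × 100 = -31.37%.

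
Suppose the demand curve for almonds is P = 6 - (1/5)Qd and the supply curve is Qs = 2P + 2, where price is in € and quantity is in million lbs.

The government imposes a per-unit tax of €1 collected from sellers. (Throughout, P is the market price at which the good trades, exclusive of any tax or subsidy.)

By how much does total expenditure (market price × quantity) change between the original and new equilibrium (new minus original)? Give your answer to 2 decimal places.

-3.27

Original equilibrium: 30 - 5P = 2P + 2 gives 28 = 7P, so P = 4 and Q = 10.
Since sellers keep the price net of the tax, the effective supply curve becomes Qs = 2P.
Equate the new curves: 30 - 5P = 2P, giving 30 = 7P, P = 30/7 ≈ 4.2857, Q = 60/7 ≈ 8.5714.
Expenditure moves from 4×10 = 40 to 4.2857×8.5714 = 36.7347; change = -3.27.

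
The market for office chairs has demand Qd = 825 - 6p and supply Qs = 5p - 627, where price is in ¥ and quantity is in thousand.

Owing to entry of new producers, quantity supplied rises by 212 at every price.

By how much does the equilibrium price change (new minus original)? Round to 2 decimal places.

-19.27

Original equilibrium: 825 - 6p = 5p - 627 gives 1452 = 11p, so p = 132 and Q = 33.
With the change applied: demand Qd = 825 - 6p, supply Qs = 5p - 415.
Clearing the new market: 825 - 6p = 5p - 415, so p = 1240/11 ≈ 112.7273 and Q = 1635/11 ≈ 148.6364.
Δp = 112.7273 − 132 = -19.27.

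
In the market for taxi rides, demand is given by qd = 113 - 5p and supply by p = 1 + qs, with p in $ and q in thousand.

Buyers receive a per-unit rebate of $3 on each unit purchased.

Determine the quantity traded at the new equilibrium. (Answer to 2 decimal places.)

20.50

Before the shock: 113 - 5p = p - 1 ⇒ 114 = 6p ⇒ p = 19, q = 18.
Since buyers' out-of-pocket price is the market price minus the rebate, the effective demand curve becomes qd = 128 - 5p.
Setting them equal: 128 - 5p = p - 1 → 129 = 6p, so p = 21.5 and q = 20.5.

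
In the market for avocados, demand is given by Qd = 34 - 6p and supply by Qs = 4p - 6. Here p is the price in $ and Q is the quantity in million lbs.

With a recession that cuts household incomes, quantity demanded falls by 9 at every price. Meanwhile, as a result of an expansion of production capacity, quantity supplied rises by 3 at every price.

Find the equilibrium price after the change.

2.8

Initially, 34 - 6p = 4p - 6, so 40 = 10p and p = 4, Q = 10.
After the shift, demand is Qd = 25 - 6p and supply is Qs = 4p - 3.
Clearing the new market: 25 - 6p = 4p - 3, so p = 2.8 and Q = 8.2.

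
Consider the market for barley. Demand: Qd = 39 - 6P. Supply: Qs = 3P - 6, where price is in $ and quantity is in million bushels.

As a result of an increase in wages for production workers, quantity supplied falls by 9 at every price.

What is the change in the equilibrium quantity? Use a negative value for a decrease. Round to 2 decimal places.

-6.00

Original equilibrium: 39 - 6P = 3P - 6 gives 45 = 9P, so P = 5 and Q = 9.
The new curves are Qd = 39 - 6P (demand) and Qs = 3P - 15 (supply).
Clearing the new market: 39 - 6P = 3P - 15, so P = 6 and Q = 3.
ΔQ = 3 − 9 = -6.00.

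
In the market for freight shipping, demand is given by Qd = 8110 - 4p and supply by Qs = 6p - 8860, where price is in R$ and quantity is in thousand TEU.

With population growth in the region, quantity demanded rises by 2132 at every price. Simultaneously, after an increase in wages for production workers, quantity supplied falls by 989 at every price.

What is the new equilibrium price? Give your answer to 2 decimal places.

Solve the original market: 8110 - 4p = 6p - 8860, hence p = 1697 and Q = 1322.
After the shift, demand is Qd = 10242 - 4p and supply is Qs = 6p - 9849.
Equate the new curves: 10242 - 4p = 6p - 9849, giving 20091 = 10p, p = 2009.1, Q = 2205.6.

2009.10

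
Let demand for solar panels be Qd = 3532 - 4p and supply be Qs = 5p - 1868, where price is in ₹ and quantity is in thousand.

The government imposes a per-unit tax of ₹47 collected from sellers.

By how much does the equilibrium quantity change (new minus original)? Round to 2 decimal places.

Solve the original market: 3532 - 4p = 5p - 1868, hence p = 600 and Q = 1132.
Since sellers keep the price net of the tax, the effective supply curve becomes Qs = 5p - 2103.
Equate the new curves: 3532 - 4p = 5p - 2103, giving 5635 = 9p, p = 5635/9 ≈ 626.1111, Q = 9248/9 ≈ 1027.5556.
ΔQ = 1027.5556 − 1132 = -104.44.

-104.44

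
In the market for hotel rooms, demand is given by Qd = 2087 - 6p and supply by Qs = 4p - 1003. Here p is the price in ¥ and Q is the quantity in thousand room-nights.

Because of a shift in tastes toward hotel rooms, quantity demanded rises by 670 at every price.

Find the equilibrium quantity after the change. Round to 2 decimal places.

Solve the original market: 2087 - 6p = 4p - 1003, hence p = 309 and Q = 233.
The shock moves the curves to Qd = 2757 - 6p and Qs = 4p - 1003.
Setting them equal: 2757 - 6p = 4p - 1003 → 3760 = 10p, so p = 376 and Q = 501.

501.00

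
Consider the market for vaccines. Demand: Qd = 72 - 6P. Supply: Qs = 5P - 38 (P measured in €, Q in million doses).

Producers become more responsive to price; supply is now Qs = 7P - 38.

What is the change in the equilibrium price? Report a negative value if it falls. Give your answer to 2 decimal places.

-1.54

Solve the original market: 72 - 6P = 5P - 38, hence P = 10 and Q = 12.
The new curves are Qd = 72 - 6P (demand) and Qs = 7P - 38 (supply).
New equilibrium: 72 - 6P = 7P - 38 ⇒ 110 = 13P ⇒ P = 110/13 ≈ 8.4615, Q = 276/13 ≈ 21.2308.
ΔP = 8.4615 − 10 = -1.54.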